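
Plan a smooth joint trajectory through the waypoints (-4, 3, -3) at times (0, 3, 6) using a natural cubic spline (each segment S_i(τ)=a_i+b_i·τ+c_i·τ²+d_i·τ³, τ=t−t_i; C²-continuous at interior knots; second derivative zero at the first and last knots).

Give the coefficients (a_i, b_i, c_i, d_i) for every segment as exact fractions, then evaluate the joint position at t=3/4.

  seg 0: a=-4 b=41/12 c=0 d=-13/108
  seg 1: a=3 b=1/6 c=-13/12 d=13/108
S(3/4) = -381/256

Δ: Δ0=7/3, Δ1=-2
row 1: diag=12, rhs=-26; c'=1/4, d'=-13/6
back: M1=-13/6
M: M0=0, M1=-13/6, M2=0
seg 0: a=-4, c=M0/2=0, d=(M1−M0)/(6·3)=-13/108, b=Δ0−h0·(2M0+M1)/6=41/12
seg 1: a=3, c=M1/2=-13/12, d=(M2−M1)/(6·3)=13/108, b=Δ1−h1·(2M1+M2)/6=1/6
t_q=3/4 → seg 0, τ=3/4; S=-4+41/12·τ+0·τ²+-13/108·τ³=-381/256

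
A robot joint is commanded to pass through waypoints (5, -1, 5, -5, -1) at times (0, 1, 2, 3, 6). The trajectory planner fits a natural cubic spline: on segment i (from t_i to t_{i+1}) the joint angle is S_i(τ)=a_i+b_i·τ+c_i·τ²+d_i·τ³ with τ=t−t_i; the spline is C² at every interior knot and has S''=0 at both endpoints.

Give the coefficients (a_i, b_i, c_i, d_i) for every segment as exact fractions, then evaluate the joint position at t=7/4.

  seg 0: a=5 b=-1811/174 c=0 d=767/174
  seg 1: a=-1 b=245/87 c=767/58 d=-1747/174
  seg 2: a=5 b=-149/174 c=-490/29 d=1349/174
  seg 3: a=-5 b=-991/87 c=369/58 d=-41/58
S(7/4) = 16017/3712

Δ: Δ0=-6, Δ1=6, Δ2=-10, Δ3=4/3
row 1: diag=4, rhs=72; c'=1/4, d'=18
row 2: denom=4−1·1/4=15/4; d'=(-96−1·18)/(15/4)=-152/5
row 3: denom=8−1·4/15=116/15; d'=(68−1·-152/5)/(116/15)=369/29
back: M3=369/29
back: M2=-152/5−4/15·369/29=-980/29
back: M1=18−1/4·-980/29=767/29
M: M0=0, M1=767/29, M2=-980/29, M3=369/29, M4=0
seg 0: a=5, c=M0/2=0, d=(M1−M0)/(6·1)=767/174, b=Δ0−h0·(2M0+M1)/6=-1811/174
seg 1: a=-1, c=M1/2=767/58, d=(M2−M1)/(6·1)=-1747/174, b=Δ1−h1·(2M1+M2)/6=245/87
seg 2: a=5, c=M2/2=-490/29, d=(M3−M2)/(6·1)=1349/174, b=Δ2−h2·(2M2+M3)/6=-149/174
seg 3: a=-5, c=M3/2=369/58, d=(M4−M3)/(6·3)=-41/58, b=Δ3−h3·(2M3+M4)/6=-991/87
t_q=7/4 → seg 1, τ=3/4; S=-1+245/87·τ+767/58·τ²+-1747/174·τ³=16017/3712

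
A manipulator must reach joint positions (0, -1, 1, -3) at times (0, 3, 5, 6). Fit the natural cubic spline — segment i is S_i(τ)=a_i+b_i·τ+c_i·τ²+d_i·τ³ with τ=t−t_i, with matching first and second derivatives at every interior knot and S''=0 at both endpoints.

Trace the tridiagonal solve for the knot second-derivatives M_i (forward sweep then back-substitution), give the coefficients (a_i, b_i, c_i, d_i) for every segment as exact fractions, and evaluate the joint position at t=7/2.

Δ: Δ0=-1/3, Δ1=1, Δ2=-4
row 1: diag=10, rhs=8; c'=1/5, d'=4/5
row 2: denom=6−2·1/5=28/5; d'=(-30−2·4/5)/(28/5)=-79/14
back: M2=-79/14
back: M1=4/5−1/5·-79/14=27/14
M: M0=0, M1=27/14, M2=-79/14, M3=0
seg 0: a=0, c=M0/2=0, d=(M1−M0)/(6·3)=3/28, b=Δ0−h0·(2M0+M1)/6=-109/84
seg 1: a=-1, c=M1/2=27/28, d=(M2−M1)/(6·2)=-53/84, b=Δ1−h1·(2M1+M2)/6=67/42
seg 2: a=1, c=M2/2=-79/28, d=(M3−M2)/(6·1)=79/84, b=Δ2−h2·(2M2+M3)/6=-89/42
t_q=7/2 → seg 1, τ=1/2; S=-1+67/42·τ+27/28·τ²+-53/84·τ³=-9/224

  seg 0: a=0 b=-109/84 c=0 d=3/28
  seg 1: a=-1 b=67/42 c=27/28 d=-53/84
  seg 2: a=1 b=-89/42 c=-79/28 d=79/84
S(7/2) = -9/224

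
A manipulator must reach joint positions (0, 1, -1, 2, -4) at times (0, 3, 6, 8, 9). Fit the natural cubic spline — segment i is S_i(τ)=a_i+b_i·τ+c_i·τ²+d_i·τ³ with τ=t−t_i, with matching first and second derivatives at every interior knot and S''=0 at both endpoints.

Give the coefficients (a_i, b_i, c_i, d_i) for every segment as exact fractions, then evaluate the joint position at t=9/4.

Δ: Δ0=1/3, Δ1=-2/3, Δ2=3/2, Δ3=-6
row 1: diag=12, rhs=-6; c'=1/4, d'=-1/2
row 2: denom=10−3·1/4=37/4; d'=(13−3·-1/2)/(37/4)=58/37
row 3: denom=6−2·8/37=206/37; d'=(-45−2·58/37)/(206/37)=-1781/206
back: M3=-1781/206
back: M2=58/37−8/37·-1781/206=354/103
back: M1=-1/2−1/4·354/103=-140/103
M: M0=0, M1=-140/103, M2=354/103, M3=-1781/206, M4=0
seg 0: a=0, c=M0/2=0, d=(M1−M0)/(6·3)=-70/927, b=Δ0−h0·(2M0+M1)/6=313/309
seg 1: a=1, c=M1/2=-70/103, d=(M2−M1)/(6·3)=247/927, b=Δ1−h1·(2M1+M2)/6=-317/309
seg 2: a=-1, c=M2/2=177/103, d=(M3−M2)/(6·2)=-2489/2472, b=Δ2−h2·(2M2+M3)/6=646/309
seg 3: a=2, c=M3/2=-1781/412, d=(M4−M3)/(6·1)=1781/1236, b=Δ3−h3·(2M3+M4)/6=-1927/618
t_q=9/4 → seg 0, τ=9/4; S=0+313/309·τ+0·τ²+-70/927·τ³=4677/3296

  seg 0: a=0 b=313/309 c=0 d=-70/927
  seg 1: a=1 b=-317/309 c=-70/103 d=247/927
  seg 2: a=-1 b=646/309 c=177/103 d=-2489/2472
  seg 3: a=2 b=-1927/618 c=-1781/412 d=1781/1236
S(9/4) = 4677/3296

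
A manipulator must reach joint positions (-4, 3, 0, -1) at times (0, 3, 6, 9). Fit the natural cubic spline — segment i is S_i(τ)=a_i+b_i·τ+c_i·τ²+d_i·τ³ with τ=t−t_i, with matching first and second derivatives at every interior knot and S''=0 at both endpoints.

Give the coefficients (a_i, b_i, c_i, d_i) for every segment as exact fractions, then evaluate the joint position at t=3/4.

  seg 0: a=-4 b=49/15 c=0 d=-14/135
  seg 1: a=3 b=7/15 c=-14/15 d=4/27
  seg 2: a=0 b=-17/15 c=2/5 d=-2/45
S(3/4) = -51/32

Δ: Δ0=7/3, Δ1=-1, Δ2=-1/3
row 1: diag=12, rhs=-20; c'=1/4, d'=-5/3
row 2: denom=12−3·1/4=45/4; d'=(4−3·-5/3)/(45/4)=4/5
back: M2=4/5
back: M1=-5/3−1/4·4/5=-28/15
M: M0=0, M1=-28/15, M2=4/5, M3=0
seg 0: a=-4, c=M0/2=0, d=(M1−M0)/(6·3)=-14/135, b=Δ0−h0·(2M0+M1)/6=49/15
seg 1: a=3, c=M1/2=-14/15, d=(M2−M1)/(6·3)=4/27, b=Δ1−h1·(2M1+M2)/6=7/15
seg 2: a=0, c=M2/2=2/5, d=(M3−M2)/(6·3)=-2/45, b=Δ2−h2·(2M2+M3)/6=-17/15
t_q=3/4 → seg 0, τ=3/4; S=-4+49/15·τ+0·τ²+-14/135·τ³=-51/32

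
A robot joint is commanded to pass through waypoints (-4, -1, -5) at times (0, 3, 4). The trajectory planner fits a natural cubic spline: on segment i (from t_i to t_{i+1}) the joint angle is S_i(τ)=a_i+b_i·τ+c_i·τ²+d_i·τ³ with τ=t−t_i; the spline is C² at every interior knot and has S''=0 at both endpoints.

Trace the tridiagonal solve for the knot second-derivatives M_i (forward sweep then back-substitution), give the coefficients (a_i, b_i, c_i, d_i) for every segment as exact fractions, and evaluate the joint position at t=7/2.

  seg 0: a=-4 b=23/8 c=0 d=-5/24
  seg 1: a=-1 b=-11/4 c=-15/8 d=5/8
S(7/2) = -177/64

Δ: Δ0=1, Δ1=-4
row 1: diag=8, rhs=-30; c'=1/8, d'=-15/4
back: M1=-15/4
M: M0=0, M1=-15/4, M2=0
seg 0: a=-4, c=M0/2=0, d=(M1−M0)/(6·3)=-5/24, b=Δ0−h0·(2M0+M1)/6=23/8
seg 1: a=-1, c=M1/2=-15/8, d=(M2−M1)/(6·1)=5/8, b=Δ1−h1·(2M1+M2)/6=-11/4
t_q=7/2 → seg 1, τ=1/2; S=-1+-11/4·τ+-15/8·τ²+5/8·τ³=-177/64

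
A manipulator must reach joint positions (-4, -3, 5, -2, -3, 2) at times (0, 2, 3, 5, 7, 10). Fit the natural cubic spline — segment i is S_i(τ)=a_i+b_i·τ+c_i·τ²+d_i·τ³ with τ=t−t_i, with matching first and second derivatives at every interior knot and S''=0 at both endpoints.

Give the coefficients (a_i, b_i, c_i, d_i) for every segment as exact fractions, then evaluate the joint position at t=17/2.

  seg 0: a=-4 b=-10321/3630 c=0 d=1517/1815
  seg 1: a=-3 b=26087/3630 c=3034/605 d=-15251/3630
  seg 2: a=5 b=761/165 c=-9183/1210 d=25651/14520
  seg 3: a=-2 b=-16501/3630 c=1457/484 d=-7169/14520
  seg 4: a=-3 b=2851/1815 c=29/605 d=-29/5445
S(17/2) = -2681/4840

Δ: Δ0=1/2, Δ1=8, Δ2=-7/2, Δ3=-1/2, Δ4=5/3
row 1: diag=6, rhs=45; c'=1/6, d'=15/2
row 2: denom=6−1·1/6=35/6; d'=(-69−1·15/2)/(35/6)=-459/35
row 3: denom=8−2·12/35=256/35; d'=(18−2·-459/35)/(256/35)=387/64
row 4: denom=10−2·35/128=605/64; d'=(13−2·387/64)/(605/64)=58/605
back: M4=58/605
back: M3=387/64−35/128·58/605=1457/242
back: M2=-459/35−12/35·1457/242=-9183/605
back: M1=15/2−1/6·-9183/605=6068/605
M: M0=0, M1=6068/605, M2=-9183/605, M3=1457/242, M4=58/605, M5=0
seg 0: a=-4, c=M0/2=0, d=(M1−M0)/(6·2)=1517/1815, b=Δ0−h0·(2M0+M1)/6=-10321/3630
seg 1: a=-3, c=M1/2=3034/605, d=(M2−M1)/(6·1)=-15251/3630, b=Δ1−h1·(2M1+M2)/6=26087/3630
seg 2: a=5, c=M2/2=-9183/1210, d=(M3−M2)/(6·2)=25651/14520, b=Δ2−h2·(2M2+M3)/6=761/165
seg 3: a=-2, c=M3/2=1457/484, d=(M4−M3)/(6·2)=-7169/14520, b=Δ3−h3·(2M3+M4)/6=-16501/3630
seg 4: a=-3, c=M4/2=29/605, d=(M5−M4)/(6·3)=-29/5445, b=Δ4−h4·(2M4+M5)/6=2851/1815
t_q=17/2 → seg 4, τ=3/2; S=-3+2851/1815·τ+29/605·τ²+-29/5445·τ³=-2681/4840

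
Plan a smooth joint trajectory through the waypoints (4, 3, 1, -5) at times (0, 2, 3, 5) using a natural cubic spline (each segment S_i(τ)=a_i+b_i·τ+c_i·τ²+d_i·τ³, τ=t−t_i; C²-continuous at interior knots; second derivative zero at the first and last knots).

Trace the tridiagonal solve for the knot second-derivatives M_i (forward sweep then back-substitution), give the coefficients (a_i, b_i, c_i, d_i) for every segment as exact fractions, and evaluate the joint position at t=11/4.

Δ: Δ0=-1/2, Δ1=-2, Δ2=-3
row 1: diag=6, rhs=-9; c'=1/6, d'=-3/2
row 2: denom=6−1·1/6=35/6; d'=(-6−1·-3/2)/(35/6)=-27/35
back: M2=-27/35
back: M1=-3/2−1/6·-27/35=-48/35
M: M0=0, M1=-48/35, M2=-27/35, M3=0
seg 0: a=4, c=M0/2=0, d=(M1−M0)/(6·2)=-4/35, b=Δ0−h0·(2M0+M1)/6=-3/70
seg 1: a=3, c=M1/2=-24/35, d=(M2−M1)/(6·1)=1/10, b=Δ1−h1·(2M1+M2)/6=-99/70
seg 2: a=1, c=M2/2=-27/70, d=(M3−M2)/(6·2)=9/140, b=Δ2−h2·(2M2+M3)/6=-87/35
t_q=11/4 → seg 1, τ=3/4; S=3+-99/70·τ+-24/35·τ²+1/10·τ³=7149/4480

  seg 0: a=4 b=-3/70 c=0 d=-4/35
  seg 1: a=3 b=-99/70 c=-24/35 d=1/10
  seg 2: a=1 b=-87/35 c=-27/70 d=9/140
S(11/4) = 7149/4480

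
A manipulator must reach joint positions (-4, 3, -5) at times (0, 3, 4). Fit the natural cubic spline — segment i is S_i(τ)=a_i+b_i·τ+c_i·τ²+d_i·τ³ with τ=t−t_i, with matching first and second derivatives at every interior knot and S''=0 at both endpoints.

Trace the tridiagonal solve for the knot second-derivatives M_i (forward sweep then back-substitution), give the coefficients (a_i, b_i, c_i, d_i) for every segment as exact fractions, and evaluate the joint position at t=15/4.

  seg 0: a=-4 b=149/24 c=0 d=-31/72
  seg 1: a=3 b=-65/12 c=-31/8 d=31/24
S(15/4) = -1381/512

Δ: Δ0=7/3, Δ1=-8
row 1: diag=8, rhs=-62; c'=1/8, d'=-31/4
back: M1=-31/4
M: M0=0, M1=-31/4, M2=0
seg 0: a=-4, c=M0/2=0, d=(M1−M0)/(6·3)=-31/72, b=Δ0−h0·(2M0+M1)/6=149/24
seg 1: a=3, c=M1/2=-31/8, d=(M2−M1)/(6·1)=31/24, b=Δ1−h1·(2M1+M2)/6=-65/12
t_q=15/4 → seg 1, τ=3/4; S=3+-65/12·τ+-31/8·τ²+31/24·τ³=-1381/512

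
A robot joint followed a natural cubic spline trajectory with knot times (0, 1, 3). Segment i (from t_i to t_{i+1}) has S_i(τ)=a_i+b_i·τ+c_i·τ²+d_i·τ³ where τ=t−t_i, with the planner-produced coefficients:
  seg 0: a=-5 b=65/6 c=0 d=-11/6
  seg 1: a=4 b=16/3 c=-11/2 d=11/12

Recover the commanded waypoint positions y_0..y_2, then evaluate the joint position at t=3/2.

y_0 = S_0(0) = a_0 = -5
y_1 = S_1(0) = a_1 = 4
y_2 = S_1(2) = 0
t_q=3/2 is in segment 1 (τ=1/2); S_1(τ)=173/32

y_0=-5 y_1=4 y_2=0
S(3/2) = 173/32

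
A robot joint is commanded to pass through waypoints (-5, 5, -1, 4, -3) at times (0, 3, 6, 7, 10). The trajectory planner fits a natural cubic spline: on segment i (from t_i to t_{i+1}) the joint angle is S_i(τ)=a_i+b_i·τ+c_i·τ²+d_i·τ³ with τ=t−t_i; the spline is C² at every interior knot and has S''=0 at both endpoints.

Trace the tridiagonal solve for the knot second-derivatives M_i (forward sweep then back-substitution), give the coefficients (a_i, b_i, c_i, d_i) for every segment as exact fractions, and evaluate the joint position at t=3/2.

Δ: Δ0=10/3, Δ1=-2, Δ2=5, Δ3=-7/3
row 1: diag=12, rhs=-32; c'=1/4, d'=-8/3
row 2: denom=8−3·1/4=29/4; d'=(42−3·-8/3)/(29/4)=200/29
row 3: denom=8−1·4/29=228/29; d'=(-44−1·200/29)/(228/29)=-123/19
back: M3=-123/19
back: M2=200/29−4/29·-123/19=148/19
back: M1=-8/3−1/4·148/19=-263/57
M: M0=0, M1=-263/57, M2=148/19, M3=-123/19, M4=0
seg 0: a=-5, c=M0/2=0, d=(M1−M0)/(6·3)=-263/1026, b=Δ0−h0·(2M0+M1)/6=643/114
seg 1: a=5, c=M1/2=-263/114, d=(M2−M1)/(6·3)=707/1026, b=Δ1−h1·(2M1+M2)/6=-73/57
seg 2: a=-1, c=M2/2=74/19, d=(M3−M2)/(6·1)=-271/114, b=Δ2−h2·(2M2+M3)/6=397/114
seg 3: a=4, c=M3/2=-123/38, d=(M4−M3)/(6·3)=41/114, b=Δ3−h3·(2M3+M4)/6=236/57
t_q=3/2 → seg 0, τ=3/2; S=-5+643/114·τ+0·τ²+-263/1026·τ³=789/304

  seg 0: a=-5 b=643/114 c=0 d=-263/1026
  seg 1: a=5 b=-73/57 c=-263/114 d=707/1026
  seg 2: a=-1 b=397/114 c=74/19 d=-271/114
  seg 3: a=4 b=236/57 c=-123/38 d=41/114
S(3/2) = 789/304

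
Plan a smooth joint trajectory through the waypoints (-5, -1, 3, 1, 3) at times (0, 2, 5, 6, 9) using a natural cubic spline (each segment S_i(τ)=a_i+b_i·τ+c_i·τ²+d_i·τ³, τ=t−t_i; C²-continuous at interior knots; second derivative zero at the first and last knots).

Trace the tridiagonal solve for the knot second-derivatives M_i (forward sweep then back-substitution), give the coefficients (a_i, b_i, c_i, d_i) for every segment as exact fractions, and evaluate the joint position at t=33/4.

Δ: Δ0=2, Δ1=4/3, Δ2=-2, Δ3=2/3
row 1: diag=10, rhs=-4; c'=3/10, d'=-2/5
row 2: denom=8−3·3/10=71/10; d'=(-20−3·-2/5)/(71/10)=-188/71
row 3: denom=8−1·10/71=558/71; d'=(16−1·-188/71)/(558/71)=662/279
back: M3=662/279
back: M2=-188/71−10/71·662/279=-832/279
back: M1=-2/5−3/10·-832/279=46/93
M: M0=0, M1=46/93, M2=-832/279, M3=662/279, M4=0
seg 0: a=-5, c=M0/2=0, d=(M1−M0)/(6·2)=23/558, b=Δ0−h0·(2M0+M1)/6=512/279
seg 1: a=-1, c=M1/2=23/93, d=(M2−M1)/(6·3)=-485/2511, b=Δ1−h1·(2M1+M2)/6=650/279
seg 2: a=3, c=M2/2=-416/279, d=(M3−M2)/(6·1)=83/93, b=Δ2−h2·(2M2+M3)/6=-391/279
seg 3: a=1, c=M3/2=331/279, d=(M4−M3)/(6·3)=-331/2511, b=Δ3−h3·(2M3+M4)/6=-476/279
t_q=33/4 → seg 3, τ=9/4; S=1+-476/279·τ+331/279·τ²+-331/2511·τ³=3305/1984

  seg 0: a=-5 b=512/279 c=0 d=23/558
  seg 1: a=-1 b=650/279 c=23/93 d=-485/2511
  seg 2: a=3 b=-391/279 c=-416/279 d=83/93
  seg 3: a=1 b=-476/279 c=331/279 d=-331/2511
S(33/4) = 3305/1984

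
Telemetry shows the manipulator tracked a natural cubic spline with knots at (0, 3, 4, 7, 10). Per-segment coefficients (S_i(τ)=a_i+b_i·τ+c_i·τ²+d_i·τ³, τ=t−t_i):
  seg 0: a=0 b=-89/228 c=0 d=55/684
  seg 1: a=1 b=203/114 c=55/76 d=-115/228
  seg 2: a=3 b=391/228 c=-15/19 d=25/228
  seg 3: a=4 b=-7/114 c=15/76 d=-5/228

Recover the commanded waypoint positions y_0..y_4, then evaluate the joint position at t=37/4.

y_0=0 y_1=1 y_2=3 y_3=4 y_4=5
S(37/4) = 22429/4864

y_0 = S_0(0) = a_0 = 0
y_1 = S_1(0) = a_1 = 1
y_2 = S_2(0) = a_2 = 3
y_3 = S_3(0) = a_3 = 4
y_4 = S_3(3) = 5
t_q=37/4 is in segment 3 (τ=9/4); S_3(τ)=22429/4864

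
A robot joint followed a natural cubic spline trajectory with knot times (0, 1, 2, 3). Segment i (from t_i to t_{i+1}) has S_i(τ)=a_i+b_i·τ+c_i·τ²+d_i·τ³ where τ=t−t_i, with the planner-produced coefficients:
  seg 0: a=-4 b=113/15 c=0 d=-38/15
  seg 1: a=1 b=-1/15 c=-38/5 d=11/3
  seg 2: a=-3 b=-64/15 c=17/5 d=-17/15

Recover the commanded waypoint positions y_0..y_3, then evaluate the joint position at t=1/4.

y_0=-4 y_1=1 y_2=-3 y_3=-5
S(1/4) = -69/32

y_0 = S_0(0) = a_0 = -4
y_1 = S_1(0) = a_1 = 1
y_2 = S_2(0) = a_2 = -3
y_3 = S_2(1) = -5
t_q=1/4 is in segment 0 (τ=1/4); S_0(τ)=-69/32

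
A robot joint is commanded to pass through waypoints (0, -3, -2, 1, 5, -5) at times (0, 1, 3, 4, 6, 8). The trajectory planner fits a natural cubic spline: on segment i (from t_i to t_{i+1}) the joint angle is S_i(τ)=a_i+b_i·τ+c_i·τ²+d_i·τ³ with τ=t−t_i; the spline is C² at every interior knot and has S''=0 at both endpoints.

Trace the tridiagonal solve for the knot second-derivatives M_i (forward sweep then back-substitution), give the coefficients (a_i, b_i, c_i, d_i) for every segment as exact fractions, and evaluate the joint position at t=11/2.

Δ: Δ0=-3, Δ1=1/2, Δ2=3, Δ3=2, Δ4=-5
row 1: diag=6, rhs=21; c'=1/3, d'=7/2
row 2: denom=6−2·1/3=16/3; d'=(15−2·7/2)/(16/3)=3/2
row 3: denom=6−1·3/16=93/16; d'=(-6−1·3/2)/(93/16)=-40/31
row 4: denom=8−2·32/93=680/93; d'=(-42−2·-40/31)/(680/93)=-1833/340
back: M4=-1833/340
back: M3=-40/31−32/93·-1833/340=48/85
back: M2=3/2−3/16·48/85=237/170
back: M1=7/2−1/3·237/170=258/85
M: M0=0, M1=258/85, M2=237/170, M3=48/85, M4=-1833/340, M5=0
seg 0: a=0, c=M0/2=0, d=(M1−M0)/(6·1)=43/85, b=Δ0−h0·(2M0+M1)/6=-298/85
seg 1: a=-3, c=M1/2=129/85, d=(M2−M1)/(6·2)=-93/680, b=Δ1−h1·(2M1+M2)/6=-169/85
seg 2: a=-2, c=M2/2=237/340, d=(M3−M2)/(6·1)=-47/340, b=Δ2−h2·(2M2+M3)/6=83/34
seg 3: a=1, c=M3/2=24/85, d=(M4−M3)/(6·2)=-135/272, b=Δ3−h3·(2M3+M4)/6=1163/340
seg 4: a=5, c=M4/2=-1833/680, d=(M5−M4)/(6·2)=611/1360, b=Δ4−h4·(2M4+M5)/6=-239/170
t_q=11/2 → seg 3, τ=3/2; S=1+1163/340·τ+24/85·τ²+-135/272·τ³=55391/10880

  seg 0: a=0 b=-298/85 c=0 d=43/85
  seg 1: a=-3 b=-169/85 c=129/85 d=-93/680
  seg 2: a=-2 b=83/34 c=237/340 d=-47/340
  seg 3: a=1 b=1163/340 c=24/85 d=-135/272
  seg 4: a=5 b=-239/170 c=-1833/680 d=611/1360
S(11/2) = 55391/10880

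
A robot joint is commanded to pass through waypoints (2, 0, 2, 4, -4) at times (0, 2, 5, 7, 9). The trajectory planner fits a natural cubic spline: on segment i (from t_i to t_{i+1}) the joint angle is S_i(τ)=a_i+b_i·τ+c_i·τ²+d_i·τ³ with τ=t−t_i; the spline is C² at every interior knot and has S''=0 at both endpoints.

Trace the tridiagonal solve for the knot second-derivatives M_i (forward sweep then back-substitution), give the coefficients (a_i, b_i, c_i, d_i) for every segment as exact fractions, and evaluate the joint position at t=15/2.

Δ: Δ0=-1, Δ1=2/3, Δ2=1, Δ3=-4
row 1: diag=10, rhs=10; c'=3/10, d'=1
row 2: denom=10−3·3/10=91/10; d'=(2−3·1)/(91/10)=-10/91
row 3: denom=8−2·20/91=688/91; d'=(-30−2·-10/91)/(688/91)=-1355/344
back: M3=-1355/344
back: M2=-10/91−20/91·-1355/344=65/86
back: M1=1−3/10·65/86=133/172
M: M0=0, M1=133/172, M2=65/86, M3=-1355/344, M4=0
seg 0: a=2, c=M0/2=0, d=(M1−M0)/(6·2)=133/2064, b=Δ0−h0·(2M0+M1)/6=-649/516
seg 1: a=0, c=M1/2=133/344, d=(M2−M1)/(6·3)=-1/1032, b=Δ1−h1·(2M1+M2)/6=-125/258
seg 2: a=2, c=M2/2=65/172, d=(M3−M2)/(6·2)=-1615/4128, b=Δ2−h2·(2M2+M3)/6=1867/1032
seg 3: a=4, c=M3/2=-1355/688, d=(M4−M3)/(6·2)=1355/4128, b=Δ3−h3·(2M3+M4)/6=-709/516
t_q=15/2 → seg 3, τ=1/2; S=4+-709/516·τ+-1355/688·τ²+1355/4128·τ³=31501/11008

  seg 0: a=2 b=-649/516 c=0 d=133/2064
  seg 1: a=0 b=-125/258 c=133/344 d=-1/1032
  seg 2: a=2 b=1867/1032 c=65/172 d=-1615/4128
  seg 3: a=4 b=-709/516 c=-1355/688 d=1355/4128
S(15/2) = 31501/11008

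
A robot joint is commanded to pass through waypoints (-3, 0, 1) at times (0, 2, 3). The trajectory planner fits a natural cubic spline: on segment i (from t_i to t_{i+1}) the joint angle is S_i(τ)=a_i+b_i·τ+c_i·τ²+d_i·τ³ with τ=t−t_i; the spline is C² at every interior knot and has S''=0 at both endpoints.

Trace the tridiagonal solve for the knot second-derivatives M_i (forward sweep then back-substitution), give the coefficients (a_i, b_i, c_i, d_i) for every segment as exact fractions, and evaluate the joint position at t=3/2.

Δ: Δ0=3/2, Δ1=1
row 1: diag=6, rhs=-3; c'=1/6, d'=-1/2
back: M1=-1/2
M: M0=0, M1=-1/2, M2=0
seg 0: a=-3, c=M0/2=0, d=(M1−M0)/(6·2)=-1/24, b=Δ0−h0·(2M0+M1)/6=5/3
seg 1: a=0, c=M1/2=-1/4, d=(M2−M1)/(6·1)=1/12, b=Δ1−h1·(2M1+M2)/6=7/6
t_q=3/2 → seg 0, τ=3/2; S=-3+5/3·τ+0·τ²+-1/24·τ³=-41/64

  seg 0: a=-3 b=5/3 c=0 d=-1/24
  seg 1: a=0 b=7/6 c=-1/4 d=1/12
S(3/2) = -41/64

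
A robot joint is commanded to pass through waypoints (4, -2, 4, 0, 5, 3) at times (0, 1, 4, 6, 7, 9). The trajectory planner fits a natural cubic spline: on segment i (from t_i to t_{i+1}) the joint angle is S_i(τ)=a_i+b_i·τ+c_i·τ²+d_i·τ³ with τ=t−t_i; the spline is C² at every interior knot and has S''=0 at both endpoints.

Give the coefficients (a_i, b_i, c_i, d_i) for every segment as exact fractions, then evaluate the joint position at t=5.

  seg 0: a=4 b=-17074/2293 c=0 d=3316/2293
  seg 1: a=-2 b=-7126/2293 c=9948/2293 d=-6044/6879
  seg 2: a=4 b=-1834/2293 c=-8184/2293 d=3404/2293
  seg 3: a=0 b=6278/2293 c=12240/2293 d=-7053/2293
  seg 4: a=5 b=9599/2293 c=-8919/2293 d=2973/4586
S(5) = 2558/2293

Δ: Δ0=-6, Δ1=2, Δ2=-2, Δ3=5, Δ4=-1
row 1: diag=8, rhs=48; c'=3/8, d'=6
row 2: denom=10−3·3/8=71/8; d'=(-24−3·6)/(71/8)=-336/71
row 3: denom=6−2·16/71=394/71; d'=(42−2·-336/71)/(394/71)=1827/197
row 4: denom=6−1·71/394=2293/394; d'=(-36−1·1827/197)/(2293/394)=-17838/2293
back: M4=-17838/2293
back: M3=1827/197−71/394·-17838/2293=24480/2293
back: M2=-336/71−16/71·24480/2293=-16368/2293
back: M1=6−3/8·-16368/2293=19896/2293
M: M0=0, M1=19896/2293, M2=-16368/2293, M3=24480/2293, M4=-17838/2293, M5=0
seg 0: a=4, c=M0/2=0, d=(M1−M0)/(6·1)=3316/2293, b=Δ0−h0·(2M0+M1)/6=-17074/2293
seg 1: a=-2, c=M1/2=9948/2293, d=(M2−M1)/(6·3)=-6044/6879, b=Δ1−h1·(2M1+M2)/6=-7126/2293
seg 2: a=4, c=M2/2=-8184/2293, d=(M3−M2)/(6·2)=3404/2293, b=Δ2−h2·(2M2+M3)/6=-1834/2293
seg 3: a=0, c=M3/2=12240/2293, d=(M4−M3)/(6·1)=-7053/2293, b=Δ3−h3·(2M3+M4)/6=6278/2293
seg 4: a=5, c=M4/2=-8919/2293, d=(M5−M4)/(6·2)=2973/4586, b=Δ4−h4·(2M4+M5)/6=9599/2293
t_q=5 → seg 2, τ=1; S=4+-1834/2293·τ+-8184/2293·τ²+3404/2293·τ³=2558/2293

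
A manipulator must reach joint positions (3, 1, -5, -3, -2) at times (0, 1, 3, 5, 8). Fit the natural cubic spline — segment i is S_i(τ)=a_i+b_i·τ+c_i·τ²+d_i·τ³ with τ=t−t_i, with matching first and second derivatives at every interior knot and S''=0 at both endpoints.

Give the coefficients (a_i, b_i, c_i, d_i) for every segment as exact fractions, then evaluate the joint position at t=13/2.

  seg 0: a=3 b=-505/312 c=0 d=-119/312
  seg 1: a=1 b=-431/156 c=-119/104 d=20/39
  seg 2: a=-5 b=-185/156 c=201/104 d=-131/312
  seg 3: a=-3 b=235/156 c=-61/104 d=61/936
S(13/2) = -1531/832

Δ: Δ0=-2, Δ1=-3, Δ2=1, Δ3=1/3
row 1: diag=6, rhs=-6; c'=1/3, d'=-1
row 2: denom=8−2·1/3=22/3; d'=(24−2·-1)/(22/3)=39/11
row 3: denom=10−2·3/11=104/11; d'=(-4−2·39/11)/(104/11)=-61/52
back: M3=-61/52
back: M2=39/11−3/11·-61/52=201/52
back: M1=-1−1/3·201/52=-119/52
M: M0=0, M1=-119/52, M2=201/52, M3=-61/52, M4=0
seg 0: a=3, c=M0/2=0, d=(M1−M0)/(6·1)=-119/312, b=Δ0−h0·(2M0+M1)/6=-505/312
seg 1: a=1, c=M1/2=-119/104, d=(M2−M1)/(6·2)=20/39, b=Δ1−h1·(2M1+M2)/6=-431/156
seg 2: a=-5, c=M2/2=201/104, d=(M3−M2)/(6·2)=-131/312, b=Δ2−h2·(2M2+M3)/6=-185/156
seg 3: a=-3, c=M3/2=-61/104, d=(M4−M3)/(6·3)=61/936, b=Δ3−h3·(2M3+M4)/6=235/156
t_q=13/2 → seg 3, τ=3/2; S=-3+235/156·τ+-61/104·τ²+61/936·τ³=-1531/832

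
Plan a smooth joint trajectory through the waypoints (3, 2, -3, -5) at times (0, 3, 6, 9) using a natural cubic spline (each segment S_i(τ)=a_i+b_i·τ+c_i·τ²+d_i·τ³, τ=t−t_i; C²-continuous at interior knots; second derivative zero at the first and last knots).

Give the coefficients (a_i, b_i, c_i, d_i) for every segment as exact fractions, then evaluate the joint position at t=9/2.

Δ: Δ0=-1/3, Δ1=-5/3, Δ2=-2/3
row 1: diag=12, rhs=-8; c'=1/4, d'=-2/3
row 2: denom=12−3·1/4=45/4; d'=(6−3·-2/3)/(45/4)=32/45
back: M2=32/45
back: M1=-2/3−1/4·32/45=-38/45
M: M0=0, M1=-38/45, M2=32/45, M3=0
seg 0: a=3, c=M0/2=0, d=(M1−M0)/(6·3)=-19/405, b=Δ0−h0·(2M0+M1)/6=4/45
seg 1: a=2, c=M1/2=-19/45, d=(M2−M1)/(6·3)=7/81, b=Δ1−h1·(2M1+M2)/6=-53/45
seg 2: a=-3, c=M2/2=16/45, d=(M3−M2)/(6·3)=-16/405, b=Δ2−h2·(2M2+M3)/6=-62/45
t_q=9/2 → seg 1, τ=3/2; S=2+-53/45·τ+-19/45·τ²+7/81·τ³=-17/40

  seg 0: a=3 b=4/45 c=0 d=-19/405
  seg 1: a=2 b=-53/45 c=-19/45 d=7/81
  seg 2: a=-3 b=-62/45 c=16/45 d=-16/405
S(9/2) = -17/40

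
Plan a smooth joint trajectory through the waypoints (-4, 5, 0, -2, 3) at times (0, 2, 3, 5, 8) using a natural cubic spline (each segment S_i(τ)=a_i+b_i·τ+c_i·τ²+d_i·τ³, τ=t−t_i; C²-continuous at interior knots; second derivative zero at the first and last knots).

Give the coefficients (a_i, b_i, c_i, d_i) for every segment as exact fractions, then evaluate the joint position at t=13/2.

  seg 0: a=-4 b=7801/978 c=0 d=-425/489
  seg 1: a=5 b=-2399/978 c=-850/163 d=2609/978
  seg 2: a=0 b=-2386/489 c=909/326 d=-415/978
  seg 3: a=-2 b=578/489 c=79/326 d=-79/2934
S(13/2) = 593/2608

Δ: Δ0=9/2, Δ1=-5, Δ2=-1, Δ3=5/3
row 1: diag=6, rhs=-57; c'=1/6, d'=-19/2
row 2: denom=6−1·1/6=35/6; d'=(24−1·-19/2)/(35/6)=201/35
row 3: denom=10−2·12/35=326/35; d'=(16−2·201/35)/(326/35)=79/163
back: M3=79/163
back: M2=201/35−12/35·79/163=909/163
back: M1=-19/2−1/6·909/163=-1700/163
M: M0=0, M1=-1700/163, M2=909/163, M3=79/163, M4=0
seg 0: a=-4, c=M0/2=0, d=(M1−M0)/(6·2)=-425/489, b=Δ0−h0·(2M0+M1)/6=7801/978
seg 1: a=5, c=M1/2=-850/163, d=(M2−M1)/(6·1)=2609/978, b=Δ1−h1·(2M1+M2)/6=-2399/978
seg 2: a=0, c=M2/2=909/326, d=(M3−M2)/(6·2)=-415/978, b=Δ2−h2·(2M2+M3)/6=-2386/489
seg 3: a=-2, c=M3/2=79/326, d=(M4−M3)/(6·3)=-79/2934, b=Δ3−h3·(2M3+M4)/6=578/489
t_q=13/2 → seg 3, τ=3/2; S=-2+578/489·τ+79/326·τ²+-79/2934·τ³=593/2608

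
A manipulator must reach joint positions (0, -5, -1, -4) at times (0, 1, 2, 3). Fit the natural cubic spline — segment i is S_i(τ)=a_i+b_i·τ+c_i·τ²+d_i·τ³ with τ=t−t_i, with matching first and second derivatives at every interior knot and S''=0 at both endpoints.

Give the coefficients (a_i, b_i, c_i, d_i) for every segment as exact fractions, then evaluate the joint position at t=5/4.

  seg 0: a=0 b=-118/15 c=0 d=43/15
  seg 1: a=-5 b=11/15 c=43/5 d=-16/3
  seg 2: a=-1 b=29/15 c=-37/5 d=37/15
S(5/4) = -349/80

Δ: Δ0=-5, Δ1=4, Δ2=-3
row 1: diag=4, rhs=54; c'=1/4, d'=27/2
row 2: denom=4−1·1/4=15/4; d'=(-42−1·27/2)/(15/4)=-74/5
back: M2=-74/5
back: M1=27/2−1/4·-74/5=86/5
M: M0=0, M1=86/5, M2=-74/5, M3=0
seg 0: a=0, c=M0/2=0, d=(M1−M0)/(6·1)=43/15, b=Δ0−h0·(2M0+M1)/6=-118/15
seg 1: a=-5, c=M1/2=43/5, d=(M2−M1)/(6·1)=-16/3, b=Δ1−h1·(2M1+M2)/6=11/15
seg 2: a=-1, c=M2/2=-37/5, d=(M3−M2)/(6·1)=37/15, b=Δ2−h2·(2M2+M3)/6=29/15
t_q=5/4 → seg 1, τ=1/4; S=-5+11/15·τ+43/5·τ²+-16/3·τ³=-349/80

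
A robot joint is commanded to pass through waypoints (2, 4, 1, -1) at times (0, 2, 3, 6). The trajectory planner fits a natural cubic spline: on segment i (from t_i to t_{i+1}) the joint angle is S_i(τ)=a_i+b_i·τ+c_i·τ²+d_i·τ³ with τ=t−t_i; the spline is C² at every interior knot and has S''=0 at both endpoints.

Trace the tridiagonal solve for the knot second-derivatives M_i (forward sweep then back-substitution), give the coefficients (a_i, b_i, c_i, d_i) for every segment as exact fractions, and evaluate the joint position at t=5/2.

  seg 0: a=2 b=347/141 c=0 d=-103/282
  seg 1: a=4 b=-271/141 c=-103/47 d=157/141
  seg 2: a=1 b=-418/141 c=54/47 d=-6/47
S(5/2) = 989/376

Δ: Δ0=1, Δ1=-3, Δ2=-2/3
row 1: diag=6, rhs=-24; c'=1/6, d'=-4
row 2: denom=8−1·1/6=47/6; d'=(14−1·-4)/(47/6)=108/47
back: M2=108/47
back: M1=-4−1/6·108/47=-206/47
M: M0=0, M1=-206/47, M2=108/47, M3=0
seg 0: a=2, c=M0/2=0, d=(M1−M0)/(6·2)=-103/282, b=Δ0−h0·(2M0+M1)/6=347/141
seg 1: a=4, c=M1/2=-103/47, d=(M2−M1)/(6·1)=157/141, b=Δ1−h1·(2M1+M2)/6=-271/141
seg 2: a=1, c=M2/2=54/47, d=(M3−M2)/(6·3)=-6/47, b=Δ2−h2·(2M2+M3)/6=-418/141
t_q=5/2 → seg 1, τ=1/2; S=4+-271/141·τ+-103/47·τ²+157/141·τ³=989/376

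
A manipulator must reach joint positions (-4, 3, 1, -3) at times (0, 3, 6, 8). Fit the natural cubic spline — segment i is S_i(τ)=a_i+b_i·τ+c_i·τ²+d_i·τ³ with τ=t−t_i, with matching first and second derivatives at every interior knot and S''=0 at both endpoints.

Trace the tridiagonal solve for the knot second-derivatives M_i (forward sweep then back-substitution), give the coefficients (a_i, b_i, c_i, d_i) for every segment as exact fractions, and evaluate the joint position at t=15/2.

  seg 0: a=-4 b=337/111 c=0 d=-26/333
  seg 1: a=3 b=103/111 c=-26/37 d=19/333
  seg 2: a=1 b=-194/111 c=-7/37 d=7/222
S(15/2) = -1149/592

Δ: Δ0=7/3, Δ1=-2/3, Δ2=-2
row 1: diag=12, rhs=-18; c'=1/4, d'=-3/2
row 2: denom=10−3·1/4=37/4; d'=(-8−3·-3/2)/(37/4)=-14/37
back: M2=-14/37
back: M1=-3/2−1/4·-14/37=-52/37
M: M0=0, M1=-52/37, M2=-14/37, M3=0
seg 0: a=-4, c=M0/2=0, d=(M1−M0)/(6·3)=-26/333, b=Δ0−h0·(2M0+M1)/6=337/111
seg 1: a=3, c=M1/2=-26/37, d=(M2−M1)/(6·3)=19/333, b=Δ1−h1·(2M1+M2)/6=103/111
seg 2: a=1, c=M2/2=-7/37, d=(M3−M2)/(6·2)=7/222, b=Δ2−h2·(2M2+M3)/6=-194/111
t_q=15/2 → seg 2, τ=3/2; S=1+-194/111·τ+-7/37·τ²+7/222·τ³=-1149/592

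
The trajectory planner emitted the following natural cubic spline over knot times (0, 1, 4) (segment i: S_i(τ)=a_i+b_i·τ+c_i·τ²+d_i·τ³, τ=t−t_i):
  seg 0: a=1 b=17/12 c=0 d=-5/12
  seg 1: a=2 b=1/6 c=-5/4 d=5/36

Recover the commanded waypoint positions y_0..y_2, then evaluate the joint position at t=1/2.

y_0=1 y_1=2 y_2=-5
S(1/2) = 53/32

y_0 = S_0(0) = a_0 = 1
y_1 = S_1(0) = a_1 = 2
y_2 = S_1(3) = -5
t_q=1/2 is in segment 0 (τ=1/2); S_0(τ)=53/32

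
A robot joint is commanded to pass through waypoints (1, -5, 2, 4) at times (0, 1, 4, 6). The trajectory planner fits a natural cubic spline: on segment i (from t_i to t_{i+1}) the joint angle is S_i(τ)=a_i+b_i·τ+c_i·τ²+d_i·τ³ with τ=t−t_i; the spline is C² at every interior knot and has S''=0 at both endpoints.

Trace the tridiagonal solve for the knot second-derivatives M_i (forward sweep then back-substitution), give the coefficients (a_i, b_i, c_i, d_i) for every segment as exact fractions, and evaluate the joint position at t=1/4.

  seg 0: a=1 b=-1540/213 c=0 d=262/213
  seg 1: a=-5 b=-754/213 c=262/71 d=-41/71
  seg 2: a=2 b=641/213 c=-107/71 d=107/426
S(1/4) = -1791/2272

Δ: Δ0=-6, Δ1=7/3, Δ2=1
row 1: diag=8, rhs=50; c'=3/8, d'=25/4
row 2: denom=10−3·3/8=71/8; d'=(-8−3·25/4)/(71/8)=-214/71
back: M2=-214/71
back: M1=25/4−3/8·-214/71=524/71
M: M0=0, M1=524/71, M2=-214/71, M3=0
seg 0: a=1, c=M0/2=0, d=(M1−M0)/(6·1)=262/213, b=Δ0−h0·(2M0+M1)/6=-1540/213
seg 1: a=-5, c=M1/2=262/71, d=(M2−M1)/(6·3)=-41/71, b=Δ1−h1·(2M1+M2)/6=-754/213
seg 2: a=2, c=M2/2=-107/71, d=(M3−M2)/(6·2)=107/426, b=Δ2−h2·(2M2+M3)/6=641/213
t_q=1/4 → seg 0, τ=1/4; S=1+-1540/213·τ+0·τ²+262/213·τ³=-1791/2272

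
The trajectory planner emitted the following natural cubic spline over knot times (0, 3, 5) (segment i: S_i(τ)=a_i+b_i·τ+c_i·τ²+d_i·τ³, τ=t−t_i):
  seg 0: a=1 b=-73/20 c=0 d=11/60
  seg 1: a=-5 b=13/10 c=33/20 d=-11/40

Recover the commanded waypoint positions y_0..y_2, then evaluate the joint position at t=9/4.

y_0 = S_0(0) = a_0 = 1
y_1 = S_1(0) = a_1 = -5
y_2 = S_1(2) = 2
t_q=9/4 is in segment 0 (τ=9/4); S_0(τ)=-6559/1280

y_0=1 y_1=-5 y_2=2
S(9/4) = -6559/1280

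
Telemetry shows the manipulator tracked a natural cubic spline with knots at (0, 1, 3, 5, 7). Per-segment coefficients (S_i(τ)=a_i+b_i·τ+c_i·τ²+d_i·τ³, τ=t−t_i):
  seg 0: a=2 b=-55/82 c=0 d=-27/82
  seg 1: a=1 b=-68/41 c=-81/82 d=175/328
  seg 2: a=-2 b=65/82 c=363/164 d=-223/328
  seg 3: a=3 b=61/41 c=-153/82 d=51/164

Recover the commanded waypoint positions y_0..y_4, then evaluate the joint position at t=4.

y_0 = S_0(0) = a_0 = 2
y_1 = S_1(0) = a_1 = 1
y_2 = S_2(0) = a_2 = -2
y_3 = S_3(0) = a_3 = 3
y_4 = S_3(2) = 1
t_q=4 is in segment 2 (τ=1); S_2(τ)=107/328

y_0=2 y_1=1 y_2=-2 y_3=3 y_4=1
S(4) = 107/328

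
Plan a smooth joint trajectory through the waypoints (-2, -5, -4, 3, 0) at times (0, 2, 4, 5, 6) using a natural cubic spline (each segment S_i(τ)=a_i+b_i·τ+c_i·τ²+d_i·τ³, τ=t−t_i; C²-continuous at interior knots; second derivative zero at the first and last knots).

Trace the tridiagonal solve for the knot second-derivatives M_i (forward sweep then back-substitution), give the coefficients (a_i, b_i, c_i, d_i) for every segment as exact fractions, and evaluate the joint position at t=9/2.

  seg 0: a=-2 b=-25/21 c=0 d=-13/168
  seg 1: a=-5 b=-89/42 c=-13/28 d=149/168
  seg 2: a=-4 b=20/3 c=34/7 d=-95/21
  seg 3: a=3 b=59/21 c=-61/7 d=61/21
S(9/2) = -1/56

Δ: Δ0=-3/2, Δ1=1/2, Δ2=7, Δ3=-3
row 1: diag=8, rhs=12; c'=1/4, d'=3/2
row 2: denom=6−2·1/4=11/2; d'=(39−2·3/2)/(11/2)=72/11
row 3: denom=4−1·2/11=42/11; d'=(-60−1·72/11)/(42/11)=-122/7
back: M3=-122/7
back: M2=72/11−2/11·-122/7=68/7
back: M1=3/2−1/4·68/7=-13/14
M: M0=0, M1=-13/14, M2=68/7, M3=-122/7, M4=0
seg 0: a=-2, c=M0/2=0, d=(M1−M0)/(6·2)=-13/168, b=Δ0−h0·(2M0+M1)/6=-25/21
seg 1: a=-5, c=M1/2=-13/28, d=(M2−M1)/(6·2)=149/168, b=Δ1−h1·(2M1+M2)/6=-89/42
seg 2: a=-4, c=M2/2=34/7, d=(M3−M2)/(6·1)=-95/21, b=Δ2−h2·(2M2+M3)/6=20/3
seg 3: a=3, c=M3/2=-61/7, d=(M4−M3)/(6·1)=61/21, b=Δ3−h3·(2M3+M4)/6=59/21
t_q=9/2 → seg 2, τ=1/2; S=-4+20/3·τ+34/7·τ²+-95/21·τ³=-1/56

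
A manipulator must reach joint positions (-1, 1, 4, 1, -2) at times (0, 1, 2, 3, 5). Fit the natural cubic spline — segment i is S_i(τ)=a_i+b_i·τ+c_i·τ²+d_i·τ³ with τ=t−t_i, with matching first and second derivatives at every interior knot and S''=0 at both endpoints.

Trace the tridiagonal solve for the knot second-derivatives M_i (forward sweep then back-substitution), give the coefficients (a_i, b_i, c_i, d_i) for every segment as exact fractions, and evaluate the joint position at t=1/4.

  seg 0: a=-1 b=223/172 c=0 d=121/172
  seg 1: a=1 b=293/86 c=363/172 d=-433/172
  seg 2: a=4 b=13/172 c=-234/43 d=407/172
  seg 3: a=1 b=-319/86 c=285/172 d=-95/344
S(1/4) = -7319/11008

Δ: Δ0=2, Δ1=3, Δ2=-3, Δ3=-3/2
row 1: diag=4, rhs=6; c'=1/4, d'=3/2
row 2: denom=4−1·1/4=15/4; d'=(-36−1·3/2)/(15/4)=-10
row 3: denom=6−1·4/15=86/15; d'=(9−1·-10)/(86/15)=285/86
back: M3=285/86
back: M2=-10−4/15·285/86=-468/43
back: M1=3/2−1/4·-468/43=363/86
M: M0=0, M1=363/86, M2=-468/43, M3=285/86, M4=0
seg 0: a=-1, c=M0/2=0, d=(M1−M0)/(6·1)=121/172, b=Δ0−h0·(2M0+M1)/6=223/172
seg 1: a=1, c=M1/2=363/172, d=(M2−M1)/(6·1)=-433/172, b=Δ1−h1·(2M1+M2)/6=293/86
seg 2: a=4, c=M2/2=-234/43, d=(M3−M2)/(6·1)=407/172, b=Δ2−h2·(2M2+M3)/6=13/172
seg 3: a=1, c=M3/2=285/172, d=(M4−M3)/(6·2)=-95/344, b=Δ3−h3·(2M3+M4)/6=-319/86
t_q=1/4 → seg 0, τ=1/4; S=-1+223/172·τ+0·τ²+121/172·τ³=-7319/11008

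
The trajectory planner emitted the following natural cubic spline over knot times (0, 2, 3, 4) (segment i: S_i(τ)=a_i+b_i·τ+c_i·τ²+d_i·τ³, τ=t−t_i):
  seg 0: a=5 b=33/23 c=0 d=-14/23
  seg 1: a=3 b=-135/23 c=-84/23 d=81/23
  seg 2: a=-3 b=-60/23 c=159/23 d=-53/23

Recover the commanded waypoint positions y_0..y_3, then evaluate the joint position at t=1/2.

y_0 = S_0(0) = a_0 = 5
y_1 = S_1(0) = a_1 = 3
y_2 = S_2(0) = a_2 = -3
y_3 = S_2(1) = -1
t_q=1/2 is in segment 0 (τ=1/2); S_0(τ)=519/92

y_0=5 y_1=3 y_2=-3 y_3=-1
S(1/2) = 519/92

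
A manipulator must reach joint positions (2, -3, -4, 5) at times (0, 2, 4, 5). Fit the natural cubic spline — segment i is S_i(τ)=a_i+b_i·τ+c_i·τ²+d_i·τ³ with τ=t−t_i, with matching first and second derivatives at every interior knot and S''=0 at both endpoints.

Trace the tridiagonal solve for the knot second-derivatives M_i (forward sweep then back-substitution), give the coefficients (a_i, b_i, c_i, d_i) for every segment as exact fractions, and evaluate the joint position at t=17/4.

  seg 0: a=2 b=-24/11 c=0 d=-7/88
  seg 1: a=-3 b=-69/22 c=-21/44 d=79/88
  seg 2: a=-4 b=63/11 c=54/11 d=-18/11
S(17/4) = -805/352

Δ: Δ0=-5/2, Δ1=-1/2, Δ2=9
row 1: diag=8, rhs=12; c'=1/4, d'=3/2
row 2: denom=6−2·1/4=11/2; d'=(57−2·3/2)/(11/2)=108/11
back: M2=108/11
back: M1=3/2−1/4·108/11=-21/22
M: M0=0, M1=-21/22, M2=108/11, M3=0
seg 0: a=2, c=M0/2=0, d=(M1−M0)/(6·2)=-7/88, b=Δ0−h0·(2M0+M1)/6=-24/11
seg 1: a=-3, c=M1/2=-21/44, d=(M2−M1)/(6·2)=79/88, b=Δ1−h1·(2M1+M2)/6=-69/22
seg 2: a=-4, c=M2/2=54/11, d=(M3−M2)/(6·1)=-18/11, b=Δ2−h2·(2M2+M3)/6=63/11
t_q=17/4 → seg 2, τ=1/4; S=-4+63/11·τ+54/11·τ²+-18/11·τ³=-805/352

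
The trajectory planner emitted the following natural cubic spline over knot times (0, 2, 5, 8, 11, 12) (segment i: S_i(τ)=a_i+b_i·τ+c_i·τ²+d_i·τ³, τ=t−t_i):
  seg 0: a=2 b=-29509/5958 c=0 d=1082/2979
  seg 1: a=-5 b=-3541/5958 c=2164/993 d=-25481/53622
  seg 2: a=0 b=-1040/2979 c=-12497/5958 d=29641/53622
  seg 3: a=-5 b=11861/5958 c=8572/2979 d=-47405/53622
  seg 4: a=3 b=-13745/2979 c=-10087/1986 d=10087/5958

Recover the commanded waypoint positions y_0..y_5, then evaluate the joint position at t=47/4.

y_0=2 y_1=-5 y_2=0 y_3=-5 y_4=3 y_5=-5
S(47/4) = -330877/127104

y_0 = S_0(0) = a_0 = 2
y_1 = S_1(0) = a_1 = -5
y_2 = S_2(0) = a_2 = 0
y_3 = S_3(0) = a_3 = -5
y_4 = S_4(0) = a_4 = 3
y_5 = S_4(1) = -5
t_q=47/4 is in segment 4 (τ=3/4); S_4(τ)=-330877/127104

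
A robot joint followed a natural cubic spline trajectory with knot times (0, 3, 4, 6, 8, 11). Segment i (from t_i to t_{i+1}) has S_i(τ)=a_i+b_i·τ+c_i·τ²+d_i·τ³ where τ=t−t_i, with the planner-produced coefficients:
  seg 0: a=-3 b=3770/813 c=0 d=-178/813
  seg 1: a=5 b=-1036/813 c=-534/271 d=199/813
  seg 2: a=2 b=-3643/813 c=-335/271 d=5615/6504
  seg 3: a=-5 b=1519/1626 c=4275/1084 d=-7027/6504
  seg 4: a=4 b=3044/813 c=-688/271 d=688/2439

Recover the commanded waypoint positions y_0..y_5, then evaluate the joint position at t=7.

y_0 = S_0(0) = a_0 = -3
y_1 = S_1(0) = a_1 = 5
y_2 = S_2(0) = a_2 = 2
y_3 = S_3(0) = a_3 = -5
y_4 = S_4(0) = a_4 = 4
y_5 = S_4(3) = 0
t_q=7 is in segment 3 (τ=1); S_3(τ)=-2607/2168

y_0=-3 y_1=5 y_2=2 y_3=-5 y_4=4 y_5=0
S(7) = -2607/2168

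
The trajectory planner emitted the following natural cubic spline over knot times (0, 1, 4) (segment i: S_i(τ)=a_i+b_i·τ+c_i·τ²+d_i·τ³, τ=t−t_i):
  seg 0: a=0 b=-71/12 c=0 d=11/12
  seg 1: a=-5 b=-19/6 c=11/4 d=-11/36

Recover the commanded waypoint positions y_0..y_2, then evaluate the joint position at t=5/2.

y_0 = S_0(0) = a_0 = 0
y_1 = S_1(0) = a_1 = -5
y_2 = S_1(3) = 2
t_q=5/2 is in segment 1 (τ=3/2); S_1(τ)=-147/32

y_0=0 y_1=-5 y_2=2
S(5/2) = -147/32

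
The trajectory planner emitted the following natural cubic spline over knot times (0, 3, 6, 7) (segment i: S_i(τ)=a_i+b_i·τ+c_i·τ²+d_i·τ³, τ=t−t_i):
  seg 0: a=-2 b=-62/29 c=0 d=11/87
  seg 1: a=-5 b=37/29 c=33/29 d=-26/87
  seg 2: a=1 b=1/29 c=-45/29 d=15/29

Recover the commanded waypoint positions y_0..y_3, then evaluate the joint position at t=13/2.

y_0 = S_0(0) = a_0 = -2
y_1 = S_1(0) = a_1 = -5
y_2 = S_2(0) = a_2 = 1
y_3 = S_2(1) = 0
t_q=13/2 is in segment 2 (τ=1/2); S_2(τ)=161/232

y_0=-2 y_1=-5 y_2=1 y_3=0
S(13/2) = 161/232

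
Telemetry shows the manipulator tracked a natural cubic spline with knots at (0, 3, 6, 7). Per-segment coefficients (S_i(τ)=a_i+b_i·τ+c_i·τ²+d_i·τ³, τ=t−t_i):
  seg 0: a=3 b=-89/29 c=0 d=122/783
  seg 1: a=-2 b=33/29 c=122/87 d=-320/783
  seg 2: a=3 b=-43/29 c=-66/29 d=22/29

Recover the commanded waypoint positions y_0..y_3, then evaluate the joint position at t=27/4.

y_0=3 y_1=-2 y_2=3 y_3=0
S(27/4) = 861/928

y_0 = S_0(0) = a_0 = 3
y_1 = S_1(0) = a_1 = -2
y_2 = S_2(0) = a_2 = 3
y_3 = S_2(1) = 0
t_q=27/4 is in segment 2 (τ=3/4); S_2(τ)=861/928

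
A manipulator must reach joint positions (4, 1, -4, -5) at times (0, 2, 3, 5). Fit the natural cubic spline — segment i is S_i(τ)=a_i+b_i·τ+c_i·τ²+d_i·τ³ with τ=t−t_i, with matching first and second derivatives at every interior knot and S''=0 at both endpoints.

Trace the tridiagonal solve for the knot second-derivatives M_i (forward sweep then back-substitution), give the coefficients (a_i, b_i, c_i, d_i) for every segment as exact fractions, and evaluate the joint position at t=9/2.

Δ: Δ0=-3/2, Δ1=-5, Δ2=-1/2
row 1: diag=6, rhs=-21; c'=1/6, d'=-7/2
row 2: denom=6−1·1/6=35/6; d'=(27−1·-7/2)/(35/6)=183/35
back: M2=183/35
back: M1=-7/2−1/6·183/35=-153/35
M: M0=0, M1=-153/35, M2=183/35, M3=0
seg 0: a=4, c=M0/2=0, d=(M1−M0)/(6·2)=-51/140, b=Δ0−h0·(2M0+M1)/6=-3/70
seg 1: a=1, c=M1/2=-153/70, d=(M2−M1)/(6·1)=8/5, b=Δ1−h1·(2M1+M2)/6=-309/70
seg 2: a=-4, c=M2/2=183/70, d=(M3−M2)/(6·2)=-61/140, b=Δ2−h2·(2M2+M3)/6=-279/70
t_q=9/2 → seg 2, τ=3/2; S=-4+-279/70·τ+183/70·τ²+-61/140·τ³=-1247/224

  seg 0: a=4 b=-3/70 c=0 d=-51/140
  seg 1: a=1 b=-309/70 c=-153/70 d=8/5
  seg 2: a=-4 b=-279/70 c=183/70 d=-61/140
S(9/2) = -1247/224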